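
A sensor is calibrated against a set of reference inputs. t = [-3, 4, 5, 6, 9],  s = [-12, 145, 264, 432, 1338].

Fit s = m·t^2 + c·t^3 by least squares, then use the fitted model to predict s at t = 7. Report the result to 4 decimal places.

ŝ = 662.8789

Sums needed: Σt^2·t^2 = 8819, Σt^2·t^3 = 70731, Σt^3·t^3 = 598547.
Moment sums: Σt^2·s = 132742, Σt^3·s = 1111318.
So AᵀA·[m, c]ᵀ = Aᵀs: [[8819, 70731]; [70731, 598547]]·[m, c]ᵀ = [132742, 1111318]ᵀ.
det = 8819·598547 − 70731² = 275711632.
m = (132742·598547 − 70731·1111318)/275711632 = 52980776/17231977; c = (8819·1111318 − 70731·132742)/275711632 = 25733690/17231977.
At t = 7: ŝ = (52980776/17231977)·(49) + (25733690/17231977)·(343) = 233116606/351673.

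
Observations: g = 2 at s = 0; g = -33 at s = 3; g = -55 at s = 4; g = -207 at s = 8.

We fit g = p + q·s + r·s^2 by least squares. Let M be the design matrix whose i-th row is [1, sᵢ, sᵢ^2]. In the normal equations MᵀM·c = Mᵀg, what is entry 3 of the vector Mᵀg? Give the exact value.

-14425

Entry 3 ↔ basis s^2, so (Mᵀg)_{3} = Σᵢ (s^2)·gᵢ = (0)·(2) + (9)·(-33) + (16)·(-55) + (64)·(-207) = -14425.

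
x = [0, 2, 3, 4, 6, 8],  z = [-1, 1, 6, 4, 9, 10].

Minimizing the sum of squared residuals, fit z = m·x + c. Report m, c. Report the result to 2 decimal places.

m = 1.44, c = -0.69

Compute the Gram sums: Σx·x = 129, Σx = 23, Σ1 = 6.
Moment sums: Σx·z = 170, Σz = 29.
det = 129·6 − 23² = 245.
m = (170·6 − 23·29)/245 = 353/245; c = (129·29 − 23·170)/245 = -169/245.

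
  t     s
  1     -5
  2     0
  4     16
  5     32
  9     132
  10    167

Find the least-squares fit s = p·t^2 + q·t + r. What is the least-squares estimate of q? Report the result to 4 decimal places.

Normal-equation sums: Σt^2·t^2 = 17459, Σt^2·t = 1927, Σt^2 = 227, Σt·t = 227, Σt = 31, Σ1 = 6.
For Xᵀs: Σt^2·s = 28443, Σt·s = 3077, Σs = 342.
Row-reducing yields p = 144677/72300, q = -8617/2892, r = -19957/6025.

q = -2.9796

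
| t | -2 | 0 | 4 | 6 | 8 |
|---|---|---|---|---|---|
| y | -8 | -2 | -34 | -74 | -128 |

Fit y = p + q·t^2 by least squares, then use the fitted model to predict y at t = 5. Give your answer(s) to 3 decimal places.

ŷ = -51.186

Entries of MᵀM: Σ1 = 5, Σt^2 = 120, Σt^2·t^2 = 5664.
And Σy = -246, Σt^2·y = -11432.
MᵀM·[p, q]ᵀ = Mᵀy becomes [[5, 120]; [120, 5664]]·[p, q]ᵀ = [-246, -11432]ᵀ.
Eliminating q: 5664·(row 1) − 120·(row 2) gives 13920·p = 5664·(-246) − 120·(-11432) = -21504, so p = -224/145.
Then q = ((-11432) − 120·(-224/145))/5664 = -691/348.
At t = 5: ŷ = (-224/145)·(1) + (-691/348)·(25) = -89063/1740.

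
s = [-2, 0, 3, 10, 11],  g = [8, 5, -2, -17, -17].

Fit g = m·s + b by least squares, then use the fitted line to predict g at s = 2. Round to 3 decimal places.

Sums needed: Σs·s = 234, Σs = 22, Σ1 = 5.
And Σs·g = -379, Σg = -23.
XᵀX·[m, b]ᵀ = Xᵀg becomes [[234, 22]; [22, 5]]·[m, b]ᵀ = [-379, -23]ᵀ.
Determinant 234·5 − 22² = 686.
m = ((-379)·5 − 22·(-23))/686 = -1389/686; b = (234·(-23) − 22·(-379))/686 = 1478/343.
At s = 2: ĝ = (-1389/686)·(2) + (1478/343)·(1) = 89/343.

ĝ = 0.259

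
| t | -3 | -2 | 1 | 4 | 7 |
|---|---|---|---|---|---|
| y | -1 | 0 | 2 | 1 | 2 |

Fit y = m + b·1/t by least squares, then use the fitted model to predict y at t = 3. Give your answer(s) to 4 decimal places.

ŷ = 1.1881

Sums needed: Σ1 = 5, Σ1/t = 47/84, Σ1/t·1/t = 10189/7056.
Right-hand side: Σy = 4, Σ1/t·y = 241/84.
Determinant 5·(10189/7056) − (47/84)² = 3046/441.
m = (4·(10189/7056) − (47/84)·(241/84))/(3046/441) = 29429/48736; b = (5·(241/84) − (47/84)·4)/(3046/441) = 21357/12184.
At t = 3: ŷ = (29429/48736)·(1) + (21357/12184)·(1/3) = 57905/48736.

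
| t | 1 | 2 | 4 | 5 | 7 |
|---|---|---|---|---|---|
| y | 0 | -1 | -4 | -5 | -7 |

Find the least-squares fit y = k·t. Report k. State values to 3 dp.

k = -0.968

Compute the Gram sums: Σt·t = 95.
And Σt·y = -92.
AᵀA·[k]ᵀ = Aᵀy becomes [[95]]·[k]ᵀ = [-92]ᵀ.
Hence k = -92 / 95 ≈ -0.968421.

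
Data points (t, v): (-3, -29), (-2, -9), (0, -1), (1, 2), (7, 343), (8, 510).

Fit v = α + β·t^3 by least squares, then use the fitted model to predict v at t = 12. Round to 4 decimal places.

Entries of AᵀA: Σ1 = 6, Σt^3 = 821, Σt^3·t^3 = 380587.
And Σv = 816, Σt^3·v = 379626.
AᵀA·[α, β]ᵀ = Aᵀv becomes [[6, 821]; [821, 380587]]·[α, β]ᵀ = [816, 379626]ᵀ.
Eliminating β: 380587·(row 1) − 821·(row 2) gives 1609481·α = 380587·816 − 821·379626 = -1113954, so α = -1113954/1609481.
Then β = (379626 − 821·(-1113954/1609481))/380587 = 1607820/1609481.
At t = 12: v̂ = (-1113954/1609481)·(1) + (1607820/1609481)·(1728) = 2777199006/1609481.

v̂ = 1725.5246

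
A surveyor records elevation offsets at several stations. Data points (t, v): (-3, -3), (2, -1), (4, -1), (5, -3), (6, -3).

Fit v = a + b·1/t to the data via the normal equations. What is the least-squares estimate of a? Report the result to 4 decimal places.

MᵀM·[a, b]ᵀ = Mᵀv reads: 5·a + (47/60)·b = -11;  (47/60)·a + (1769/3600)·b = -17/20.
Eliminating b: (1769/3600)·(row 1) − (47/60)·(row 2) gives (553/300)·a = (1769/3600)·(-11) − (47/60)·(-17/20) = -8531/1800, so a = -8531/3318.
Then b = ((-17/20) − (47/60)·(-8531/3318))/(1769/3600) = 1310/553.

a = -2.5711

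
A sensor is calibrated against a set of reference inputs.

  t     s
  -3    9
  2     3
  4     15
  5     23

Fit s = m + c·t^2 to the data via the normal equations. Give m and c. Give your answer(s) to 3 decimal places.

m = -0.133, c = 0.936

MᵀM·[m, c]ᵀ = Mᵀs reads: 4·m + 54·c = 50;  54·m + 978·c = 908.
(Σ1 = 4, Σt^2 = 54, Σt^2·t^2 = 978, Σs = 50, Σt^2·s = 908.)
Δ = 4·978 − 54² = 996.
m = (50·978 − 54·908)/996 = -11/83; c = (4·908 − 54·50)/996 = 233/249.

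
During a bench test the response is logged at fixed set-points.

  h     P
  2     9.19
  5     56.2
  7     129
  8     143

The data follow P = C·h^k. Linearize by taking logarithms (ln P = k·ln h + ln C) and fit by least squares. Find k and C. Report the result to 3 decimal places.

Taking logs, ln P = k·ln h + ln C, so regress ln P on ln h.
Σln h = 6.3279, Σ(ln h)² = 11.1814, Σln P = 16.0697, Σln h·ln P = 27.7985.
Equations: 11.1814·k + 6.3279·ln C = 27.7985;  6.3279·k + 4·ln C = 16.0697.
Slope k = (n·Σln h·ln P − Σln h·Σln P)/(n·Σ(ln h)² − (Σln h)²) = (4·27.7985 − 6.3279·16.0697)/4.6828 = 2.02998; ln C = (Σln P − k·Σln h)/n = 0.80602, so C = exp(0.80602) = 2.23899.

k = 2.030, C = 2.239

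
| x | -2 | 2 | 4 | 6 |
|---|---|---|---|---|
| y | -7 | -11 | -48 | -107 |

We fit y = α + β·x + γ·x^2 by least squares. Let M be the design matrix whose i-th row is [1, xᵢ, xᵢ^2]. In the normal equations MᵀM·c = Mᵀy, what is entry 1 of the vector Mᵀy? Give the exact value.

-173

Entry 1 ↔ basis 1, so (Mᵀy)_{1} = Σᵢ yᵢ = (1)·(-7) + (1)·(-11) + (1)·(-48) + (1)·(-107) = -173.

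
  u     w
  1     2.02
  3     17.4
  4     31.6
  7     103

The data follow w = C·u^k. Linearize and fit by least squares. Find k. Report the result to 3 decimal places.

k = 2.014

Linearized form: ln w = k·ln u + ln C. From the 4 transformed points,
Σln u = 4.4308, Σ(ln u)² = 6.9153, Σln w = 11.6475, Σln u·ln w = 16.9440.
Normal system: [[6.9153, 4.4308]; [4.4308, 4]]·[k, ln C]ᵀ = [16.9440, 11.6475]ᵀ.
Δ = 6.9153·4 − (4.4308)² = 8.0292; k = (16.9440·4 − 4.4308·11.6475)/8.0292 = 2.01370, ln C = (6.9153·11.6475 − 4.4308·16.9440)/8.0292 = 0.68128.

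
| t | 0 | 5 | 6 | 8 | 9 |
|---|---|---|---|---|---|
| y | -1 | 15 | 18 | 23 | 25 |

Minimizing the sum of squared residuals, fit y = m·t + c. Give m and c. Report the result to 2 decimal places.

m = 2.93, c = -0.39

Normal-equation sums: Σt·t = 206, Σt = 28, Σ1 = 5.
And Σt·y = 592, Σy = 80.
Normal equations: [[206, 28]; [28, 5]]·[m, c]ᵀ = [592, 80]ᵀ.
Eliminating c: 5·(row 1) − 28·(row 2) gives 246·m = 5·592 − 28·80 = 720, so m = 120/41.
Then c = (80 − 28·(120/41))/5 = -16/41.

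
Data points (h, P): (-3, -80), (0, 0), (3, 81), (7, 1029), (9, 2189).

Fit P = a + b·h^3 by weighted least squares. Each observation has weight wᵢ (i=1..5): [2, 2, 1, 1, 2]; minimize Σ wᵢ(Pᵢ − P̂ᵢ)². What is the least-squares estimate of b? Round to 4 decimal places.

Entries of AᵀWA: Σwᵢ·1 = 8, Σwᵢ·h^3 = 1774, Σwᵢ·h^3·h^3 = 1182718.
For AᵀWP: Σwᵢ·P = 5328, Σwᵢ·h^3·P = 3551016.
AᵀWA·[a, b]ᵀ = AᵀWP becomes [[8, 1774]; [1774, 1182718]]·[a, b]ᵀ = [5328, 3551016]ᵀ.
det = 8·1182718 − 1774² = 6314668.
a = (5328·1182718 − 1774·3551016)/6314668 = 504780/1578667; b = (8·3551016 − 1774·5328)/6314668 = 4739064/1578667.

b = 3.0019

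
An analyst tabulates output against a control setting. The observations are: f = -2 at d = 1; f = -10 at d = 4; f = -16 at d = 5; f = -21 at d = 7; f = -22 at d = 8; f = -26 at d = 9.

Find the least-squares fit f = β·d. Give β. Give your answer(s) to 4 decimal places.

Compute the Gram sums: Σd·d = 236.
For Aᵀf: Σd·f = -679.
Hence β = -679 / 236 ≈ -2.87712.

β = -2.8771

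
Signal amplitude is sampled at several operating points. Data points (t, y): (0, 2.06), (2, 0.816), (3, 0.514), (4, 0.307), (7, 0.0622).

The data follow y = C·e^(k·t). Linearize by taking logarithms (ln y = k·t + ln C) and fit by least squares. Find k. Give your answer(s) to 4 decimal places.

Taking logs, ln y = k·t + ln C, so regress ln y on t.
XᵀX = [[78.0000, 16.0000]; [16.0000, 5]], rhs = [-26.5687, -4.1045]ᵀ  (here Σt = 16.0000, Σ(t)² = 78.0000, Σln y = -4.1045, Σt·ln y = -26.5687).
Δ = 78.0000·5 − (16.0000)² = 134.0000; k = (-26.5687·5 − 16.0000·-4.1045)/134.0000 = -0.50128, ln C = (78.0000·-4.1045 − 16.0000·-26.5687)/134.0000 = 0.78321.

k = -0.5013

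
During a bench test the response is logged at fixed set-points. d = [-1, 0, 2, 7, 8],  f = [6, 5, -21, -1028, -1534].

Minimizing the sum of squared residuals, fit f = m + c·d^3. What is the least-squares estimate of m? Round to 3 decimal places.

m = 3.565

With design matrix M, MᵀM = [[5, 862]; [862, 379858]] and Mᵀf = [-2572, -1138186]ᵀ.
Eliminating c: 379858·(row 1) − 862·(row 2) gives 1156246·m = 379858·(-2572) − 862·(-1138186) = 4121556, so m = 2060778/578123.
Then c = ((-1138186) − 862·(2060778/578123))/379858 = -1736933/578123.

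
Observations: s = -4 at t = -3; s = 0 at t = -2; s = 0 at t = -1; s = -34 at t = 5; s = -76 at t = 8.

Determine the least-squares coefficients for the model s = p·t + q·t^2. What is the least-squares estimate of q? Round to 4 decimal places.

Entries of XᵀX: Σt·t = 103, Σt·t^2 = 601, Σt^2·t^2 = 4819.
Right-hand side: Σt·s = -766, Σt^2·s = -5750.
Normal equations: [[103, 601]; [601, 4819]]·[p, q]ᵀ = [-766, -5750]ᵀ.
det = 103·4819 − 601² = 135156.
p = ((-766)·4819 − 601·(-5750))/135156 = -58901/33789; q = (103·(-5750) − 601·(-766))/135156 = -32971/33789.

q = -0.9758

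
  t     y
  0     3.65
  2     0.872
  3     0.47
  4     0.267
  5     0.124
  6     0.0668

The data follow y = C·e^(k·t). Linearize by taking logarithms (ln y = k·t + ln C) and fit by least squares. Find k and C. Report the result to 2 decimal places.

k = -0.66, C = 3.51

Let Y = ln y. Fitting Y = k·t + ln C by least squares:
Σt = 20.0000, Σ(t)² = 90.0000, Σln y = -5.7113, Σt·ln y = -34.4947.
Normal system: [[90.0000, 20.0000]; [20.0000, 6]]·[k, ln C]ᵀ = [-34.4947, -5.7113]ᵀ.
Δ = 90.0000·6 − (20.0000)² = 140.0000; k = (-34.4947·6 − 20.0000·-5.7113)/140.0000 = -0.66245, ln C = (90.0000·-5.7113 − 20.0000·-34.4947)/140.0000 = 1.25627, so C = exp(1.25627) = 3.51229.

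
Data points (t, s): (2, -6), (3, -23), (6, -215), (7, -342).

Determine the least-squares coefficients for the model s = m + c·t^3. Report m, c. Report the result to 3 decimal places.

m = 2.975, c = -1.007

Compute the Gram sums: Σ1 = 4, Σt^3 = 594, Σt^3·t^3 = 165098.
Moment sums: Σs = -586, Σt^3·s = -164415.
Δ = 4·165098 − 594² = 307556.
m = ((-586)·165098 − 594·(-164415))/307556 = 457541/153778; c = (4·(-164415) − 594·(-586))/307556 = -77394/76889.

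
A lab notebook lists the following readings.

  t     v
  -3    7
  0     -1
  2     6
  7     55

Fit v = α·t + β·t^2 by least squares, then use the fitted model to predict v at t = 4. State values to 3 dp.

v̂ = 19.280

MᵀM·[α, β]ᵀ = Mᵀv reads: 62·α + 324·β = 376;  324·α + 2498·β = 2782.
(Σt·t = 62, Σt·t^2 = 324, Σt^2·t^2 = 2498, Σt·v = 376, Σt^2·v = 2782.)
Eliminating β: 2498·(row 1) − 324·(row 2) gives 49900·α = 2498·376 − 324·2782 = 37880, so α = 1894/2495.
Then β = (2782 − 324·(1894/2495))/2498 = 2533/2495.
At t = 4: v̂ = (1894/2495)·(4) + (2533/2495)·(16) = 48104/2495.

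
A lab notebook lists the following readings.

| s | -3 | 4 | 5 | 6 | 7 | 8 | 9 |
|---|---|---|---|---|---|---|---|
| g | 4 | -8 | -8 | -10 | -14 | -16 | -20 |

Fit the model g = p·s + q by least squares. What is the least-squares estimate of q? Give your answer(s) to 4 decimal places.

q = -0.5422

The normal system AᵀA·[p, q]ᵀ = Aᵀg is [[280, 36]; [36, 7]]·[p, q]ᵀ = [-550, -72]ᵀ.
Determinant 280·7 − 36² = 664.
p = ((-550)·7 − 36·(-72))/664 = -629/332; q = (280·(-72) − 36·(-550))/664 = -45/83.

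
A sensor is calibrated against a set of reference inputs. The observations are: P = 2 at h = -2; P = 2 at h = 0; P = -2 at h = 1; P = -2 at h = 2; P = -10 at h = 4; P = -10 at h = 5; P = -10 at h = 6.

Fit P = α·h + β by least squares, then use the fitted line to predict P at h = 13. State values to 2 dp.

Sums needed: Σh·h = 86, Σh = 16, Σ1 = 7.
Right-hand side: Σh·P = -160, ΣP = -30.
MᵀM·[α, β]ᵀ = MᵀP becomes [[86, 16]; [16, 7]]·[α, β]ᵀ = [-160, -30]ᵀ.
Eliminating β: 7·(row 1) − 16·(row 2) gives 346·α = 7·(-160) − 16·(-30) = -640, so α = -320/173.
Then β = ((-30) − 16·(-320/173))/7 = -10/173.
At h = 13: P̂ = (-320/173)·(13) + (-10/173)·(1) = -4170/173.

P̂ = -24.10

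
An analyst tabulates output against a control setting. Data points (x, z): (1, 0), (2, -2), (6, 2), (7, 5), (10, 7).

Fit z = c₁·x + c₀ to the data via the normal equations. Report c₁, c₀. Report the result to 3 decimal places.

Compute the Gram sums: Σx·x = 190, Σx = 26, Σ1 = 5.
And Σx·z = 113, Σz = 12.
So AᵀA·[c₁, c₀]ᵀ = Aᵀz: [[190, 26]; [26, 5]]·[c₁, c₀]ᵀ = [113, 12]ᵀ.
Δ = 190·5 − 26² = 274.
c₁ = (113·5 − 26·12)/274 = 253/274; c₀ = (190·12 − 26·113)/274 = -329/137.

c₁ = 0.923, c₀ = -2.401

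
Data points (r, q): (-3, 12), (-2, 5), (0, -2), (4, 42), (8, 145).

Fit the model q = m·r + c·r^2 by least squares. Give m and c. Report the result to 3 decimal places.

m = 2.068, c = 2.014

Compute the Gram sums: Σr·r = 93, Σr·r^2 = 541, Σr^2·r^2 = 4449.
And Σr·q = 1282, Σr^2·q = 10080.
Δ = 93·4449 − 541² = 121076.
m = (1282·4449 − 541·10080)/121076 = 125169/60538; c = (93·10080 − 541·1282)/121076 = 121939/60538.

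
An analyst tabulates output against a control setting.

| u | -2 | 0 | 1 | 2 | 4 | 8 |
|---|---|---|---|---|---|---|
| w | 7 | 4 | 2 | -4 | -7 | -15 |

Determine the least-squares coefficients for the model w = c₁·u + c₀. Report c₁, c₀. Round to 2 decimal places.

Forming XᵀX = [[89, 13]; [13, 6]] and Xᵀw = [-168, -13]ᵀ gives XᵀX·[c₁, c₀]ᵀ = Xᵀw.
Determinant 89·6 − 13² = 365.
c₁ = ((-168)·6 − 13·(-13))/365 = -839/365; c₀ = (89·(-13) − 13·(-168))/365 = 1027/365.

c₁ = -2.30, c₀ = 2.81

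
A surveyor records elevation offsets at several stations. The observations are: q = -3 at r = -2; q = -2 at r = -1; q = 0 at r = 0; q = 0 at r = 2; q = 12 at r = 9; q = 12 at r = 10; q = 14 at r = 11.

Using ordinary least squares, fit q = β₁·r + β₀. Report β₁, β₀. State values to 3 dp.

β₁ = 1.327, β₀ = -0.784

XᵀX·[β₁, β₀]ᵀ = Xᵀq reads: 311·β₁ + 29·β₀ = 390;  29·β₁ + 7·β₀ = 33.
(Σr·r = 311, Σr = 29, Σ1 = 7, Σr·q = 390, Σq = 33.)
Determinant 311·7 − 29² = 1336.
β₁ = (390·7 − 29·33)/1336 = 1773/1336; β₀ = (311·33 − 29·390)/1336 = -1047/1336.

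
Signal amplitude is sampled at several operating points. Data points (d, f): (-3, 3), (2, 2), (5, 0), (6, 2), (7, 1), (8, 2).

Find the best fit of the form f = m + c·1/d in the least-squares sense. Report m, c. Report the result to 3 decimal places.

Normal-equation sums: Σ1 = 6, Σ1/d = 673/840, Σ1/d·1/d = 328049/705600.
For Xᵀf: Σf = 10, Σ1/d·f = 61/84.
Δ = 6·(328049/705600) − (673/840)² = 303073/141120.
m = (10·(328049/705600) − (673/840)·(61/84))/(303073/141120) = 573992/303073; c = (6·(61/84) − (673/840)·10)/(303073/141120) = -515760/303073.

m = 1.894, c = -1.702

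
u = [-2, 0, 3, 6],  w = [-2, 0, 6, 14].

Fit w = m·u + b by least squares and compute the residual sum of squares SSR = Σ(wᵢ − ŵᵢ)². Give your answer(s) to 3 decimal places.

The normal equations are: 49·m + 7·b = 106;  7·m + 4·b = 18.
(Σu·u = 49, Σu = 7, Σ1 = 4, Σu·w = 106, Σw = 18.)
Determinant 49·4 − 7² = 147.
m = (106·4 − 7·18)/147 = 298/147; b = (49·18 − 7·106)/147 = 20/21.
Residuals: 54/49, -20/21, -152/147, 130/147; SSR = 584/147.

SSR = 3.973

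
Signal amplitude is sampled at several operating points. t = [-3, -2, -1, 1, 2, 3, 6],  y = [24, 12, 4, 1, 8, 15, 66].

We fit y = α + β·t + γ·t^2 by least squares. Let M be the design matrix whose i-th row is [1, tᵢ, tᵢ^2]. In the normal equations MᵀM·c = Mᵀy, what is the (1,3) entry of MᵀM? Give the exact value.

64

Row 1 ↔ basis 1, column 3 ↔ basis t^2, so (MᵀM)_{1,3} = Σᵢ t^2 = (1)·(9) + (1)·(4) + (1)·(1) + (1)·(1) + (1)·(4) + (1)·(9) + (1)·(36) = 64.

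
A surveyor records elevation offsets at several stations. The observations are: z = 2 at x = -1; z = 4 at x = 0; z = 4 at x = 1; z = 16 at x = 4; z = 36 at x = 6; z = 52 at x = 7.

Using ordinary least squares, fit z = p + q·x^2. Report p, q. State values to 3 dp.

Sums needed: Σ1 = 6, Σx^2 = 103, Σx^2·x^2 = 3955.
And Σz = 114, Σx^2·z = 4106.
Δ = 6·3955 − 103² = 13121.
p = (114·3955 − 103·4106)/13121 = 27952/13121; q = (6·4106 − 103·114)/13121 = 12894/13121.

p = 2.130, q = 0.983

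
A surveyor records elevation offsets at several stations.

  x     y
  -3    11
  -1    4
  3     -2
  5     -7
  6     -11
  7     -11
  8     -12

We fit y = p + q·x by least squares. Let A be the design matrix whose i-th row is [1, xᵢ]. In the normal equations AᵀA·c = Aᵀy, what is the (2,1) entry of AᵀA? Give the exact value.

Row 2 ↔ basis x, column 1 ↔ basis 1, so (AᵀA)_{2,1} = Σᵢ x = (-3)·(1) + (-1)·(1) + (3)·(1) + (5)·(1) + (6)·(1) + (7)·(1) + (8)·(1) = 25.

25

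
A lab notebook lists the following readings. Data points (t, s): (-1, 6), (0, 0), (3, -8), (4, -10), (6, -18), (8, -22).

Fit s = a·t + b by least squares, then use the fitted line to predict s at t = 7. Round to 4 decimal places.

ŝ = -19.8315

Normal-equation sums: Σt·t = 126, Σt = 20, Σ1 = 6.
For Aᵀs: Σt·s = -354, Σs = -52.
Δ = 126·6 − 20² = 356.
a = ((-354)·6 − 20·(-52))/356 = -271/89; b = (126·(-52) − 20·(-354))/356 = 132/89.
At t = 7: ŝ = (-271/89)·(7) + (132/89)·(1) = -1765/89.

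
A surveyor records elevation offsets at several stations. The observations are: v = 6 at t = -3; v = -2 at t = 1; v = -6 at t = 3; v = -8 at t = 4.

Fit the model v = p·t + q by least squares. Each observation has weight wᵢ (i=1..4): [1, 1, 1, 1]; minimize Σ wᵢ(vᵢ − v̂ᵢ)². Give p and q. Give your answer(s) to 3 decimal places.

p = -2.000, q = 0.000

MᵀWM·[p, q]ᵀ = MᵀWv reads: 35·p + 5·q = -70;  5·p + 4·q = -10.
Δ = 35·4 − 5² = 115.
p = ((-70)·4 − 5·(-10))/115 = -2; q = (35·(-10) − 5·(-70))/115 = 0.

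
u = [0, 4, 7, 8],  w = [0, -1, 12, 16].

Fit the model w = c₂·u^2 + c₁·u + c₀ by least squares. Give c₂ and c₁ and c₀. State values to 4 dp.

Forming XᵀX = [[6753, 919, 129]; [919, 129, 19]; [129, 19, 4]] and Xᵀw = [1596, 208, 27]ᵀ gives XᵀX·[c₂, c₁, c₀]ᵀ = Xᵀw.
Row-reducing yields c₂ = 92/167, c₁ = -1917/835, c₀ = -93/835.

c₂ = 0.5509, c₁ = -2.2958, c₀ = -0.1114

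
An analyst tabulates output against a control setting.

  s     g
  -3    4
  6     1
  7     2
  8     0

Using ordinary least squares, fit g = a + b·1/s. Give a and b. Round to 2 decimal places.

a = 1.91, b = -6.14

The normal equations are: 4·a + (17/168)·b = 7;  (17/168)·a + (4937/28224)·b = -37/42.
(Σ1 = 4, Σ1/s = 17/168, Σ1/s·1/s = 4937/28224, Σg = 7, Σ1/s·g = -37/42.)
Eliminating b: (4937/28224)·(row 1) − (17/168)·(row 2) gives (19459/28224)·a = (4937/28224)·7 − (17/168)·(-37/42) = 37075/28224, so a = 37075/19459.
Then b = ((-37/42) − (17/168)·(37075/19459))/(4937/28224) = -119448/19459.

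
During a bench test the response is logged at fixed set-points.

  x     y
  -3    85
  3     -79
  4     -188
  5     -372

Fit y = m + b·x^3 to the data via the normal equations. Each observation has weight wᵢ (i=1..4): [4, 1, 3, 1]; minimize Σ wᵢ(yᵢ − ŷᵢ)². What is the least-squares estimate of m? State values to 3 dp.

m = 3.770

Forming AᵀWA = [[9, 236]; [236, 31558]] and AᵀWy = [-675, -93909]ᵀ gives AᵀWA·[m, b]ᵀ = AᵀWy.
det = 9·31558 − 236² = 228326.
m = ((-675)·31558 − 236·(-93909))/228326 = 61491/16309; b = (9·(-93909) − 236·(-675))/228326 = -97983/32618.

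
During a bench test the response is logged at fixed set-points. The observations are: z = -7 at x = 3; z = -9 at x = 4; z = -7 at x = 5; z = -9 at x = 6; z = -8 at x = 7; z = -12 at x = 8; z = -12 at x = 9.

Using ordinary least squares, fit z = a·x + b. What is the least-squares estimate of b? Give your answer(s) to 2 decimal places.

b = -4.43

Setting ∂/∂a … = 0 gives: 280·a + 42·b = -406;  42·a + 7·b = -64.
Δ = 280·7 − 42² = 196.
a = ((-406)·7 − 42·(-64))/196 = -11/14; b = (280·(-64) − 42·(-406))/196 = -31/7.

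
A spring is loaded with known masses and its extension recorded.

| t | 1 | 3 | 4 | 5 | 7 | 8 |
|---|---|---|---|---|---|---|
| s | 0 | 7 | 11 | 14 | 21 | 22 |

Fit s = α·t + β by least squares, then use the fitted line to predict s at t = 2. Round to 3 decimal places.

ŝ = 3.860

Setting ∂/∂α … = 0 gives: 164·α + 28·β = 458;  28·α + 6·β = 75.
(Σt·t = 164, Σt = 28, Σ1 = 6, Σt·s = 458, Σs = 75.)
Eliminating β: 6·(row 1) − 28·(row 2) gives 200·α = 6·458 − 28·75 = 648, so α = 81/25.
Then β = (75 − 28·(81/25))/6 = -131/50.
At t = 2: ŝ = (81/25)·(2) + (-131/50)·(1) = 193/50.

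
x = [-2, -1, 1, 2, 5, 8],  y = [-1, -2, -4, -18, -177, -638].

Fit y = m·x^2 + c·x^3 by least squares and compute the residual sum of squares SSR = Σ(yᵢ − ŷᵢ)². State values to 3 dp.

Setting ∂/∂m … = 0 gives: 4755·m + 35893·c = -45339;  35893·m + 277899·c = -348919.
Δ = 4755·277899 − 35893² = 33102296.
m = ((-45339)·277899 − 35893·(-348919))/33102296 = -37956547/16551148; c = (4755·(-348919) − 35893·(-45339))/33102296 = -15878559/16551148.
Residuals: 2061642/4137787, -2756077/4137787, -6184743/8275574, -4766501/4137787, 2090177/8275574, -147802/4137787; SSR = 21868055/8275574.

SSR = 2.642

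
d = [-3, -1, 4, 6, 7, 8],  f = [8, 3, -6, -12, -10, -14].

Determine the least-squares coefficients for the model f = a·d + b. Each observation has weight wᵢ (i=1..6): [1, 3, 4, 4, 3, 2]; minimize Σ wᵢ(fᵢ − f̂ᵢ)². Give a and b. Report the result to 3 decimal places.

a = -1.910, b = 1.330

Forming XᵀWX = [[495, 71]; [71, 17]] and XᵀWf = [-851, -113]ᵀ gives XᵀWX·[a, b]ᵀ = XᵀWf.
Determinant 495·17 − 71² = 3374.
a = ((-851)·17 − 71·(-113))/3374 = -3222/1687; b = (495·(-113) − 71·(-851))/3374 = 2243/1687.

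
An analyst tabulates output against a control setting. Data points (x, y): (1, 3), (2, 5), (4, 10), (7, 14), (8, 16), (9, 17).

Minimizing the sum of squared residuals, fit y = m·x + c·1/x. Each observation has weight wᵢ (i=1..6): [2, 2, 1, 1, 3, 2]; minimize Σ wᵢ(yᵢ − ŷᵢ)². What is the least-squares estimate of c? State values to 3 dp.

The normal equations are: 429·m + 11·c = 854;  11·m + (674279/254016)·c = 455/18.
Δ = 429·(674279/254016) − 11² = 86176585/84672.
m = (854·(674279/254016) − 11·(455/18))/(86176585/84672) = 505203706/258529755; c = (429·(455/18) − 11·854)/(86176585/84672) = 11162592/7834235.

c = 1.425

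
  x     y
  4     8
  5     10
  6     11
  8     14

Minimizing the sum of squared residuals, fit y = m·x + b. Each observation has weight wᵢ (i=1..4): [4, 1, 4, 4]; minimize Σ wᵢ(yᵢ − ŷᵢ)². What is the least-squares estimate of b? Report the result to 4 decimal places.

Compute the Gram sums: Σwᵢ·x·x = 489, Σwᵢ·x = 77, Σwᵢ·1 = 13.
For MᵀWy: Σwᵢ·x·y = 890, Σwᵢ·y = 142.
Normal equations: [[489, 77]; [77, 13]]·[m, b]ᵀ = [890, 142]ᵀ.
Eliminating b: 13·(row 1) − 77·(row 2) gives 428·m = 13·890 − 77·142 = 636, so m = 159/107.
Then b = (142 − 77·(159/107))/13 = 227/107.

b = 2.1215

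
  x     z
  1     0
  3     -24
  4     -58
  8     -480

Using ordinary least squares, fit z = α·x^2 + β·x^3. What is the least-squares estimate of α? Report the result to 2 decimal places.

From the data, Σx^2·x^2 = 4434, Σx^2·x^3 = 34036, Σx^3·x^3 = 266970.
Moment sums: Σx^2·z = -31864, Σx^3·z = -250120.
So AᵀA·[α, β]ᵀ = Aᵀz: [[4434, 34036]; [34036, 266970]]·[α, β]ᵀ = [-31864, -250120]ᵀ.
Δ = 4434·266970 − 34036² = 25295684.
α = ((-31864)·266970 − 34036·(-250120))/25295684 = 1588060/6323921; β = (4434·(-250120) − 34036·(-31864))/25295684 = -6127244/6323921.

α = 0.25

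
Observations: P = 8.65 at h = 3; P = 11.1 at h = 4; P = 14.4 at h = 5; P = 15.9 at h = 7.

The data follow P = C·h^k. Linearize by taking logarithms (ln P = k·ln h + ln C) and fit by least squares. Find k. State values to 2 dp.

With ln Pᵢ as the transformed response and ln hᵢ as the regressor:
XᵀX = [[9.5056, 6.0403]; [6.0403, 4]], rhs = [15.3828, 9.9981]ᵀ  (here Σln h = 6.0403, Σ(ln h)² = 9.5056, Σln P = 9.9981, Σln h·ln P = 15.3828).
Slope k = (n·Σln h·ln P − Σln h·Σln P)/(n·Σ(ln h)² − (Σln h)²) = (4·15.3828 − 6.0403·9.9981)/1.5378 = 0.74160; ln C = (Σln P − k·Σln h)/n = 1.37965.

k = 0.74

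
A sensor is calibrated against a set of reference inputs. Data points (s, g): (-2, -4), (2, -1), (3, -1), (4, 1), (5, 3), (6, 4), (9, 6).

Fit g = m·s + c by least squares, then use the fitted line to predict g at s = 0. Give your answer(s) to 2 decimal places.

ĝ = -2.62

AᵀA·[m, c]ᵀ = Aᵀg reads: 175·m + 27·c = 100;  27·m + 7·c = 8.
(Σs·s = 175, Σs = 27, Σ1 = 7, Σs·g = 100, Σg = 8.)
Determinant 175·7 − 27² = 496.
m = (100·7 − 27·8)/496 = 121/124; c = (175·8 − 27·100)/496 = -325/124.
At s = 0: ĝ = (121/124)·(0) + (-325/124)·(1) = -325/124.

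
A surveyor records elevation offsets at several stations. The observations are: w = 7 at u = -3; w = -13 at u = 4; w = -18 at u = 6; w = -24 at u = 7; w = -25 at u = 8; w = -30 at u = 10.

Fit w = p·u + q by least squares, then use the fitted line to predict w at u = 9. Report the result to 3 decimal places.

ŵ = -27.800

Sums needed: Σu·u = 274, Σu = 32, Σ1 = 6.
Moment sums: Σu·w = -849, Σw = -103.
So AᵀA·[p, q]ᵀ = Aᵀw: [[274, 32]; [32, 6]]·[p, q]ᵀ = [-849, -103]ᵀ.
Δ = 274·6 − 32² = 620.
p = ((-849)·6 − 32·(-103))/620 = -29/10; q = (274·(-103) − 32·(-849))/620 = -17/10.
At u = 9: ŵ = (-29/10)·(9) + (-17/10)·(1) = -139/5.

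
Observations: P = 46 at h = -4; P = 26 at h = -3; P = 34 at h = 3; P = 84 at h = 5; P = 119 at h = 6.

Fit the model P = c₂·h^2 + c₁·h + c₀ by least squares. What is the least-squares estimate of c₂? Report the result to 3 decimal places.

c₂ = 3.007

The normal equations are: 2339·c₂ + 277·c₁ + 95·c₀ = 7660;  277·c₂ + 95·c₁ + 7·c₀ = 974;  95·c₂ + 7·c₁ + 5·c₀ = 309.
Solving the 3×3 system (Gaussian elimination) gives c₂ = 62051/20634, c₁ = 26243/20634, c₀ = 9912/3439.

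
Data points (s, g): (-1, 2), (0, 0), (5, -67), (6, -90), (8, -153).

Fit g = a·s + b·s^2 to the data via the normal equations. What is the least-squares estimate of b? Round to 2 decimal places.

b = -1.94

Setting ∂/∂a … = 0 gives: 126·a + 852·b = -2101;  852·a + 6018·b = -14705.
Determinant 126·6018 − 852² = 32364.
a = ((-2101)·6018 − 852·(-14705))/32364 = -19193/5394; b = (126·(-14705) − 852·(-2101))/32364 = -10463/5394.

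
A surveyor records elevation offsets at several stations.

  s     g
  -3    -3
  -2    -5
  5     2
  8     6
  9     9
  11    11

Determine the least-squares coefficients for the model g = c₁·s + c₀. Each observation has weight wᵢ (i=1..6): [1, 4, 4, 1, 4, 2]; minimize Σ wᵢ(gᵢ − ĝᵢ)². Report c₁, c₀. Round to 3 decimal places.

c₁ = 1.173, c₀ = -2.437

Entries of XᵀWX: Σwᵢ·s·s = 755, Σwᵢ·s = 75, Σwᵢ·1 = 16.
Right-hand side: Σwᵢ·s·g = 703, Σwᵢ·g = 49.
Normal equations: [[755, 75]; [75, 16]]·[c₁, c₀]ᵀ = [703, 49]ᵀ.
Eliminating c₀: 16·(row 1) − 75·(row 2) gives 6455·c₁ = 16·703 − 75·49 = 7573, so c₁ = 7573/6455.
Then c₀ = (49 − 75·(7573/6455))/16 = -3146/1291.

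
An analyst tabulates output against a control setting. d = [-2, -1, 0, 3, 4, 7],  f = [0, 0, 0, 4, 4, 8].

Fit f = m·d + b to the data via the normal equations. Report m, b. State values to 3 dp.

m = 0.929, b = 0.963

Normal-equation sums: Σd·d = 79, Σd = 11, Σ1 = 6.
Moment sums: Σd·f = 84, Σf = 16.
Normal equations: [[79, 11]; [11, 6]]·[m, b]ᵀ = [84, 16]ᵀ.
Determinant 79·6 − 11² = 353.
m = (84·6 − 11·16)/353 = 328/353; b = (79·16 − 11·84)/353 = 340/353.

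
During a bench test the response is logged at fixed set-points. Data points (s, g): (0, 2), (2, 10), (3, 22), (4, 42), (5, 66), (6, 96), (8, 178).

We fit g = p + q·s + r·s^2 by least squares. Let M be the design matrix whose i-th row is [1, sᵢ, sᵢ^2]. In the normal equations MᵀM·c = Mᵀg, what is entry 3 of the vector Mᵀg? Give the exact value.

17408

Entry 3 ↔ basis s^2, so (Mᵀg)_{3} = Σᵢ (s^2)·gᵢ = (0)·(2) + (4)·(10) + (9)·(22) + (16)·(42) + (25)·(66) + (36)·(96) + (64)·(178) = 17408.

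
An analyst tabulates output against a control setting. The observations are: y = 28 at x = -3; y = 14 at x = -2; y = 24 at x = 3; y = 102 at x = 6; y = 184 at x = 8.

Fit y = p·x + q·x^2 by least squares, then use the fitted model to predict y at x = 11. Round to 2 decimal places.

Forming AᵀA = [[122, 720]; [720, 5570]] and Aᵀy = [2044, 15972]ᵀ gives AᵀA·[p, q]ᵀ = Aᵀy.
Δ = 122·5570 − 720² = 161140.
p = (2044·5570 − 720·15972)/161140 = -5738/8057; q = (122·15972 − 720·2044)/161140 = 119226/40285.
At x = 11: ŷ = (-5738/8057)·(11) + (119226/40285)·(121) = 14110756/40285.

ŷ = 350.27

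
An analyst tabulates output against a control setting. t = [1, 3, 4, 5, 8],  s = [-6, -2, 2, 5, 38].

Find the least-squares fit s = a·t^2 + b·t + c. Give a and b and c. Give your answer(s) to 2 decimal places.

The normal equations are: 5059·a + 729·b + 115·c = 2565;  729·a + 115·b + 21·c = 325;  115·a + 21·b + 5·c = 37.
Solving the 3×3 system (Gaussian elimination) gives a = 5267/5224, b = -15287/5224, c = -9139/2612.

a = 1.01, b = -2.93, c = -3.50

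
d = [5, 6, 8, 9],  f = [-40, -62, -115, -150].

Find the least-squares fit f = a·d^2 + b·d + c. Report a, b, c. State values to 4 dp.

a = -2.1667, b = 3.0333, c = -1.4000

Normal-equation sums: Σd^2·d^2 = 12578, Σd^2·d = 1582, Σd^2 = 206, Σd·d = 206, Σd = 28, Σ1 = 4.
For Mᵀf: Σd^2·f = -22742, Σd·f = -2842, Σf = -367.
Inverting the 3×3 Gram matrix, [a, b, c]ᵀ = [-13/6, 91/30, -7/5]ᵀ.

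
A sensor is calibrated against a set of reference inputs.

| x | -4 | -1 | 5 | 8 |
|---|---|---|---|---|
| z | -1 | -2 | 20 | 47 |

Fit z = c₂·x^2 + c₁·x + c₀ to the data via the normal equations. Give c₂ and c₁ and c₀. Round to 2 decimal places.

c₂ = 0.52, c₁ = 1.86, c₀ = -1.46

Setting ∂/∂c₂ … = 0 gives: 4978·c₂ + 572·c₁ + 106·c₀ = 3490;  572·c₂ + 106·c₁ + 8·c₀ = 482;  106·c₂ + 8·c₁ + 4·c₀ = 64.
(Σx^2·x^2 = 4978, Σx^2·x = 572, Σx^2 = 106, Σx·x = 106, Σx = 8, Σ1 = 4, Σx^2·z = 3490, Σx·z = 482, Σz = 64.)
Inverting the 3×3 Gram matrix, [c₂, c₁, c₀]ᵀ = [14/27, 251/135, -197/135]ᵀ.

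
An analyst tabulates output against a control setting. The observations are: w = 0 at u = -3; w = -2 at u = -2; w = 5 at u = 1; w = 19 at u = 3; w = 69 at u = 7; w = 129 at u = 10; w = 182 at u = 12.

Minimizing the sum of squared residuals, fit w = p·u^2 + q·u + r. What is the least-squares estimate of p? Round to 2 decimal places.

p = 1.01

Sums needed: Σu^2·u^2 = 33316, Σu^2·u = 3064, Σu^2 = 316, Σu·u = 316, Σu = 28, Σ1 = 7.
Moment sums: Σu^2·w = 42657, Σu·w = 4023, Σw = 402.
Solving the 3×3 system (Gaussian elimination) gives p = 126963/125684, q = 367615/125684, r = 3980/31421.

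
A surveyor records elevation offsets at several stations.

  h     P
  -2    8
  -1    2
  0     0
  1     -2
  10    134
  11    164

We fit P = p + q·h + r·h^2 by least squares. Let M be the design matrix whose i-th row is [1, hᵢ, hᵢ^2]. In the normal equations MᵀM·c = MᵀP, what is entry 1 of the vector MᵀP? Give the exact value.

Entry 1 ↔ basis 1, so (MᵀP)_{1} = Σᵢ Pᵢ = (1)·(8) + (1)·(2) + (1)·(0) + (1)·(-2) + (1)·(134) + (1)·(164) = 306.

306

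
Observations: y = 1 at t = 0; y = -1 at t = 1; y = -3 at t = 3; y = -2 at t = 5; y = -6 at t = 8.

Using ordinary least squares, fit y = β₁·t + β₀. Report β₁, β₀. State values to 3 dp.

The normal system AᵀA·[β₁, β₀]ᵀ = Aᵀy is [[99, 17]; [17, 5]]·[β₁, β₀]ᵀ = [-68, -11]ᵀ.
Δ = 99·5 − 17² = 206.
β₁ = ((-68)·5 − 17·(-11))/206 = -153/206; β₀ = (99·(-11) − 17·(-68))/206 = 67/206.

β₁ = -0.743, β₀ = 0.325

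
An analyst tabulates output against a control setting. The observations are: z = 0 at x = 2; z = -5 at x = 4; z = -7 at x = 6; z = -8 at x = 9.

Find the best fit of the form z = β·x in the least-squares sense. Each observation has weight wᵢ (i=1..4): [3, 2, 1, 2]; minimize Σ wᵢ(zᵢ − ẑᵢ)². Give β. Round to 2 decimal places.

β = -0.93

From the data, Σwᵢ·x·x = 242.
For MᵀWz: Σwᵢ·x·z = -226.
Normal equations: [[242]]·[β]ᵀ = [-226]ᵀ.
Hence β = -226 / 242 ≈ -0.933884.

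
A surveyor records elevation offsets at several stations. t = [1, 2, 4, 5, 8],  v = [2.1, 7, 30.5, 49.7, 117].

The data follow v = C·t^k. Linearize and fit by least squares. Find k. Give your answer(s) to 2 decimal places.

With ln vᵢ as the transformed response and ln tᵢ as the regressor:
XᵀX = [[9.3166, 5.7683]; [5.7683, 5]], rhs = [22.2759, 14.7738]ᵀ  (here Σln t = 5.7683, Σ(ln t)² = 9.3166, Σln v = 14.7738, Σln t·ln v = 22.2759).
Solving (det = 13.3096): k = 1.96548, ln C = 0.68725.

k = 1.97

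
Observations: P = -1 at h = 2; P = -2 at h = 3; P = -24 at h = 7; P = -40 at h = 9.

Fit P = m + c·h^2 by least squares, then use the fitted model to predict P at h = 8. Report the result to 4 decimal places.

P̂ = -31.3716

Setting ∂/∂m … = 0 gives: 4·m + 143·c = -67;  143·m + 9059·c = -4438.
Δ = 4·9059 − 143² = 15787.
m = ((-67)·9059 − 143·(-4438))/15787 = 27681/15787; c = (4·(-4438) − 143·(-67))/15787 = -8171/15787.
At h = 8: P̂ = (27681/15787)·(1) + (-8171/15787)·(64) = -495263/15787.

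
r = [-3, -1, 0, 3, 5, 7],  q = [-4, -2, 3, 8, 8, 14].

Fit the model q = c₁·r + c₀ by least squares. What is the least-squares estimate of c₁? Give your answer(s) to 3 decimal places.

Normal-equation sums: Σr·r = 93, Σr = 11, Σ1 = 6.
Right-hand side: Σr·q = 176, Σq = 27.
Normal equations: [[93, 11]; [11, 6]]·[c₁, c₀]ᵀ = [176, 27]ᵀ.
det = 93·6 − 11² = 437.
c₁ = (176·6 − 11·27)/437 = 33/19; c₀ = (93·27 − 11·176)/437 = 25/19.

c₁ = 1.737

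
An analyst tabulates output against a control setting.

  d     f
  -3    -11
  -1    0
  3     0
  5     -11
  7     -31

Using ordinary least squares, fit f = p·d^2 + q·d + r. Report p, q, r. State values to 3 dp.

Compute the Gram sums: Σd^2·d^2 = 3189, Σd^2·d = 467, Σd^2 = 93, Σd·d = 93, Σd = 11, Σ1 = 5.
For Aᵀf: Σd^2·f = -1893, Σd·f = -239, Σf = -53.
AᵀA·[p, q, r]ᵀ = Aᵀf becomes [[3189, 467, 93]; [467, 93, 11]; [93, 11, 5]]·[p, q, r]ᵀ = [-1893, -239, -53]ᵀ.
Solving the 3×3 system (Gaussian elimination) gives p = -2367/2464, q = 1161/616, r = 7691/2464.

p = -0.961, q = 1.885, r = 3.121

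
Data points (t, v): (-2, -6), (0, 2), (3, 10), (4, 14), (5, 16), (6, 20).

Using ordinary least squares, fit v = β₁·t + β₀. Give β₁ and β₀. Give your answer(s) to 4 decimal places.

β₁ = 3.1408, β₀ = 0.9577

MᵀM·[β₁, β₀]ᵀ = Mᵀv reads: 90·β₁ + 16·β₀ = 298;  16·β₁ + 6·β₀ = 56.
Determinant 90·6 − 16² = 284.
β₁ = (298·6 − 16·56)/284 = 223/71; β₀ = (90·56 − 16·298)/284 = 68/71.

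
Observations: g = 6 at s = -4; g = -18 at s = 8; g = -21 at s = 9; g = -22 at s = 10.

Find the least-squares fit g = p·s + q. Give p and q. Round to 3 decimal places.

Entries of MᵀM: Σs·s = 261, Σs = 23, Σ1 = 4.
For Mᵀg: Σs·g = -577, Σg = -55.
MᵀM·[p, q]ᵀ = Mᵀg becomes [[261, 23]; [23, 4]]·[p, q]ᵀ = [-577, -55]ᵀ.
det = 261·4 − 23² = 515.
p = ((-577)·4 − 23·(-55))/515 = -1043/515; q = (261·(-55) − 23·(-577))/515 = -1084/515.

p = -2.025, q = -2.105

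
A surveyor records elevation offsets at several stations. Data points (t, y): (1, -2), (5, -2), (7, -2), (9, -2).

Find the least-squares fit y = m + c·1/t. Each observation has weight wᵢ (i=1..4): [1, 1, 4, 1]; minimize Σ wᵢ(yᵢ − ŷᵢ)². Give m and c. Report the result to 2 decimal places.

m = -2.00, c = 0.00

Setting ∂/∂m … = 0 gives: 7·m + (593/315)·c = -14;  (593/315)·m + (112519/99225)·c = -1186/315.
Δ = 7·(112519/99225) − (593/315)² = 145328/33075.
m = ((-14)·(112519/99225) − (593/315)·(-1186/315))/(145328/33075) = -2; c = (7·(-1186/315) − (593/315)·(-14))/(145328/33075) = 0.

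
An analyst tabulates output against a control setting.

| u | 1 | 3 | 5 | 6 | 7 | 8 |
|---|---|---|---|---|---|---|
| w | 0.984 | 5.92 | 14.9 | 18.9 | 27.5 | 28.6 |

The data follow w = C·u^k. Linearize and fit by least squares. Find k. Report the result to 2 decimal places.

k = 1.66

Linearized form: ln w = k·ln u + ln C. From the 6 transformed points,
Σln u = 8.5252, Σ(ln u)² = 15.1183, Σln w = 14.0703, Σln u·ln w = 24.9900.
Equations: 15.1183·k + 8.5252·ln C = 24.9900;  8.5252·k + 6·ln C = 14.0703.
Slope k = (n·Σln u·ln w − Σln u·Σln w)/(n·Σ(ln u)² − (Σln u)²) = (6·24.9900 − 8.5252·14.0703)/18.0313 = 1.66311; ln C = (Σln w − k·Σln u)/n = -0.01799.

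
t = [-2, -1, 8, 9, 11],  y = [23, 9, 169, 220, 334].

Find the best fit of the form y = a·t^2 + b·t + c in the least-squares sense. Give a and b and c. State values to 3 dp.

a = 3.089, b = -3.806, c = 2.598

AᵀA·[a, b, c]ᵀ = Aᵀy reads: 25315·a + 2563·b + 271·c = 69151;  2563·a + 271·b + 25·c = 6951;  271·a + 25·b + 5·c = 755.
(Σt^2·t^2 = 25315, Σt^2·t = 2563, Σt^2 = 271, Σt·t = 271, Σt = 25, Σ1 = 5, Σt^2·y = 69151, Σt·y = 6951, Σy = 755.)
Solving the 3×3 system (Gaussian elimination) gives a = 356215/115311, b = -438904/115311, c = 14268/5491.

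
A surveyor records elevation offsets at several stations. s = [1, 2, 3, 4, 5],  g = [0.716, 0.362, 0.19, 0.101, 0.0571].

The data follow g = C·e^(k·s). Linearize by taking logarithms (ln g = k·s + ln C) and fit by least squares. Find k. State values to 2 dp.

With ln gᵢ as the transformed response and sᵢ as the regressor:
Over the data: Σs = 15.0000, Σ(s)² = 55.0000, Σln g = -8.1665, Σs·ln g = -30.8338.
Normal system: [[55.0000, 15.0000]; [15.0000, 5]]·[k, ln C]ᵀ = [-30.8338, -8.1665]ᵀ.
Solving (det = 50.0000): k = -0.63343, ln C = 0.26698.

k = -0.63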